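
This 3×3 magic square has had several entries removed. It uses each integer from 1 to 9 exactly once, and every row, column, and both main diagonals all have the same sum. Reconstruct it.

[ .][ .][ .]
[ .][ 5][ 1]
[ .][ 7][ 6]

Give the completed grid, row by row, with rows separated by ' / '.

The entries are 1 through 9, which sum to 45, so each line sums to 45/3 = 15.
Using row 2: 5 + 1 + ? → (2,1) = 15 − 6 = 9.
Row 3: 7 + 6 + ? = 15, so (3,1) = 2.
Using column 1: 9 + 2 + ? → (1,1) = 15 − 11 = 4.
Column 2: 5 + 7 + ? = 15, so (1,2) = 3.
From column 3, 15 − (1 + 6) gives (1,3) = 8.

4 3 8 / 9 5 1 / 2 7 6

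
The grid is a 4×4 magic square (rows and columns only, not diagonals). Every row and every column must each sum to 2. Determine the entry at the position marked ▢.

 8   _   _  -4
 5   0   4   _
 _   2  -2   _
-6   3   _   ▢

6

Row 2 must total 2; the given cells sum to 9, so (2,4) = -7.
Column 1: 8 + 5 + (-6) + ? = 2, so (3,1) = -5.
Column 2 must total 2; the given cells sum to 5, so (1,2) = -3.
The remaining cell in row 1 is (1,3) = 2 − 1 = 1.
Using row 3: -5 + 2 + (-2) + ? → (3,4) = 2 − (-5) = 7.
Column 3 must total 2; the given cells sum to 3, so (4,3) = -1.
Column 4: -4 + (-7) + 7 + ? = 2, so (4,4) = 6.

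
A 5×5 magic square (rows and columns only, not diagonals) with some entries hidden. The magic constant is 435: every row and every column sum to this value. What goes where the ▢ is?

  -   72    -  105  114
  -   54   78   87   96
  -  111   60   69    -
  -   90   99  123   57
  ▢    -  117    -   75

Row 2 must total 435; the given cells sum to 315, so (2,1) = 120.
Row 4 must total 435; the given cells sum to 369, so (4,1) = 66.
Column 2 must total 435; the given cells sum to 327, so (5,2) = 108.
Column 3 must total 435; the given cells sum to 354, so (1,3) = 81.
Using column 4: 105 + 87 + 69 + 123 + ? → (5,4) = 435 − 384 = 51.
Column 5 needs 435; the known cells sum to 342, so (3,5) = 93.
The remaining cell in row 1 is (1,1) = 435 − 372 = 63.
Row 3 must total 435; the given cells sum to 333, so (3,1) = 102.
Row 5 must total 435; the given cells sum to 351, so (5,1) = 84.

84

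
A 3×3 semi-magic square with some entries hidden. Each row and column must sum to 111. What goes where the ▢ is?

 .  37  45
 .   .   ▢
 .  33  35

Row 1 must total 111; the given cells sum to 82, so (1,1) = 29.
The remaining cell in row 3 is (3,1) = 111 − 68 = 43.
Column 1: 29 + 43 + ? = 111, so (2,1) = 39.
Using column 2: 37 + 33 + ? → (2,2) = 111 − 70 = 41.
Column 3: 45 + 35 + ? = 111, so (2,3) = 31.

31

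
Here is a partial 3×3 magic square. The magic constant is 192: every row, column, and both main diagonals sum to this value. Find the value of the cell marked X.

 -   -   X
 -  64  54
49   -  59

Row 2: 64 + 54 + ? = 192, so (2,1) = 74.
Row 3: 49 + 59 + ? = 192, so (3,2) = 84.
The remaining cell in column 1 is (1,1) = 192 − 123 = 69.
The remaining cell in column 2 is (1,2) = 192 − 148 = 44.
Column 3: 54 + 59 + ? = 192, so (1,3) = 79.

79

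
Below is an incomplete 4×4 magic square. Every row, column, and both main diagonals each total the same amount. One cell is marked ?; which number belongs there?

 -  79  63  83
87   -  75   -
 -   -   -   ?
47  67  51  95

Row 4 is complete and sums to 260; that is the magic constant.
Using row 1: 79 + 63 + 83 + ? → (1,1) = 260 − 225 = 35.
From column 1, 260 − (35 + 87 + 47) gives (3,1) = 91.
From column 3, 260 − (63 + 75 + 51) gives (3,3) = 71.
Main diagonal: 35 + 71 + 95 + ? = 260, so (2,2) = 59.
From anti-diagonal, 260 − (83 + 75 + 47) gives (3,2) = 55.
Row 2 must total 260; the given cells sum to 221, so (2,4) = 39.
Row 3 must total 260; the given cells sum to 217, so (3,4) = 43.

43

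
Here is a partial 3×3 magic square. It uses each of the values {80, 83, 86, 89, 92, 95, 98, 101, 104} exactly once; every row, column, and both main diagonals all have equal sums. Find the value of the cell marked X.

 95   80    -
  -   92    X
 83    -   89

The 9 entries sum to 828, so each line sums to 828/3 = 276.
Using row 1: 95 + 80 + ? → (1,3) = 276 − 175 = 101.
Row 3: 83 + 89 + ? = 276, so (3,2) = 104.
Column 1 must total 276; the given cells sum to 178, so (2,1) = 98.
Column 3 needs 276; the known cells sum to 190, so (2,3) = 86.

86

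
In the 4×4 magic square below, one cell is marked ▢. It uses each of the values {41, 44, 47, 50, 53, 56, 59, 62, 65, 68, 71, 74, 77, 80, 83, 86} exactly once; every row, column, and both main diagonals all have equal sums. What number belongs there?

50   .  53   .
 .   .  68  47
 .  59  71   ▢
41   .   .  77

The 16 entries sum to 1016, so each line sums to 1016/4 = 254.
The remaining cell in column 3 is (4,3) = 254 − 192 = 62.
From main diagonal, 254 − (50 + 71 + 77) gives (2,2) = 56.
Anti-diagonal needs 254; the known cells sum to 168, so (1,4) = 86.
Row 1 needs 254; the known cells sum to 189, so (1,2) = 65.
From row 2, 254 − (56 + 68 + 47) gives (2,1) = 83.
From row 4, 254 − (41 + 62 + 77) gives (4,2) = 74.
Column 1: 50 + 83 + 41 + ? = 254, so (3,1) = 80.
The remaining cell in column 4 is (3,4) = 254 − 210 = 44.

44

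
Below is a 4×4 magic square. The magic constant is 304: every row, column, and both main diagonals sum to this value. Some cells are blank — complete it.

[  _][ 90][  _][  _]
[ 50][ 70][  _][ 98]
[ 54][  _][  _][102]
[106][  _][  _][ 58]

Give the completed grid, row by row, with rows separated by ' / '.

94 90 74 46 / 50 70 86 98 / 54 66 82 102 / 106 78 62 58

Row 2: 50 + 70 + 98 + ? = 304, so (2,3) = 86.
Column 1 must total 304; the given cells sum to 210, so (1,1) = 94.
Column 4 must total 304; the given cells sum to 258, so (1,4) = 46.
Using main diagonal: 94 + 70 + 58 + ? → (3,3) = 304 − 222 = 82.
The remaining cell in anti-diagonal is (3,2) = 304 − 238 = 66.
The remaining cell in row 1 is (1,3) = 304 − 230 = 74.
Using column 2: 90 + 70 + 66 + ? → (4,2) = 304 − 226 = 78.
Column 3 needs 304; the known cells sum to 242, so (4,3) = 62.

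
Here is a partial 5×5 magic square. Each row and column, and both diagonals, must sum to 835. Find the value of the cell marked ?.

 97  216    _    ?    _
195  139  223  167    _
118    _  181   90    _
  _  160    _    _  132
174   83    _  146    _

The remaining cell in row 2 is (2,5) = 835 − 724 = 111.
Using column 1: 97 + 195 + 118 + 174 + ? → (4,1) = 835 − 584 = 251.
Using column 2: 216 + 139 + 160 + 83 + ? → (3,2) = 835 − 598 = 237.
Anti-diagonal: 167 + 181 + 160 + 174 + ? = 835, so (1,5) = 153.
Row 3 needs 835; the known cells sum to 626, so (3,5) = 209.
Column 5 needs 835; the known cells sum to 605, so (5,5) = 230.
The remaining cell in main diagonal is (4,4) = 835 − 647 = 188.
Row 4: 251 + 160 + 188 + 132 + ? = 835, so (4,3) = 104.
From row 5, 835 − (174 + 83 + 146 + 230) gives (5,3) = 202.
The remaining cell in column 3 is (1,3) = 835 − 710 = 125.
From column 4, 835 − (167 + 90 + 188 + 146) gives (1,4) = 244.

244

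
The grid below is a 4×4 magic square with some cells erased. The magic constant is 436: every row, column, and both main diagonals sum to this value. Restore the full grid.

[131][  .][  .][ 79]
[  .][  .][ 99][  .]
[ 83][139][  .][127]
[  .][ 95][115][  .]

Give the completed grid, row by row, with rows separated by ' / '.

The remaining cell in row 3 is (3,3) = 436 − 349 = 87.
Column 3 needs 436; the known cells sum to 301, so (1,3) = 135.
The remaining cell in anti-diagonal is (4,1) = 436 − 317 = 119.
From row 1, 436 − (131 + 135 + 79) gives (1,2) = 91.
Row 4: 119 + 95 + 115 + ? = 436, so (4,4) = 107.
The remaining cell in column 1 is (2,1) = 436 − 333 = 103.
Using column 2: 91 + 139 + 95 + ? → (2,2) = 436 − 325 = 111.
The remaining cell in column 4 is (2,4) = 436 − 313 = 123.

131 91 135 79 / 103 111 99 123 / 83 139 87 127 / 119 95 115 107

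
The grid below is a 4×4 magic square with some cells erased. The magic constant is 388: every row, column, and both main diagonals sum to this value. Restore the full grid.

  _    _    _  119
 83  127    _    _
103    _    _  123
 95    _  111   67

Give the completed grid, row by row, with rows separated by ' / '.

The remaining cell in row 4 is (4,2) = 388 − 273 = 115.
The remaining cell in column 1 is (1,1) = 388 − 281 = 107.
The remaining cell in column 4 is (2,4) = 388 − 309 = 79.
Using main diagonal: 107 + 127 + 67 + ? → (3,3) = 388 − 301 = 87.
Using row 2: 83 + 127 + 79 + ? → (2,3) = 388 − 289 = 99.
Row 3 must total 388; the given cells sum to 313, so (3,2) = 75.
Using column 2: 127 + 75 + 115 + ? → (1,2) = 388 − 317 = 71.
Column 3: 99 + 87 + 111 + ? = 388, so (1,3) = 91.

107 71 91 119 / 83 127 99 79 / 103 75 87 123 / 95 115 111 67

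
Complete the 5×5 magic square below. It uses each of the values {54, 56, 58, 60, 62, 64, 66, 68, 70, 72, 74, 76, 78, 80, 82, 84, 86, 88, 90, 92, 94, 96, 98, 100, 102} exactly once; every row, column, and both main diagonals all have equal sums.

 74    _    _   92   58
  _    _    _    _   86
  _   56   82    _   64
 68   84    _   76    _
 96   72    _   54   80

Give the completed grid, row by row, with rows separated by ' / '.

74 100 66 92 58 / 62 78 94 70 86 / 90 56 82 98 64 / 68 84 60 76 102 / 96 72 88 54 80

The 25 entries sum to 1950, so each line sums to 1950/5 = 390.
From row 5, 390 − (96 + 72 + 54 + 80) gives (5,3) = 88.
Using column 5: 58 + 86 + 64 + 80 + ? → (4,5) = 390 − 288 = 102.
Using main diagonal: 74 + 82 + 76 + 80 + ? → (2,2) = 390 − 312 = 78.
The remaining cell in anti-diagonal is (2,4) = 390 − 320 = 70.
Row 4 must total 390; the given cells sum to 330, so (4,3) = 60.
From column 2, 390 − (78 + 56 + 84 + 72) gives (1,2) = 100.
Column 4 must total 390; the given cells sum to 292, so (3,4) = 98.
The remaining cell in row 1 is (1,3) = 390 − 324 = 66.
Using row 3: 56 + 82 + 98 + 64 + ? → (3,1) = 390 − 300 = 90.
From column 1, 390 − (74 + 90 + 68 + 96) gives (2,1) = 62.
Using column 3: 66 + 82 + 60 + 88 + ? → (2,3) = 390 − 296 = 94.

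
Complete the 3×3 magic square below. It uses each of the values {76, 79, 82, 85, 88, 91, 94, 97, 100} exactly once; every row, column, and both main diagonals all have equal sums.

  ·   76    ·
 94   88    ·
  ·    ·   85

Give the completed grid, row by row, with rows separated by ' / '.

The 9 entries sum to 792, so each line sums to 792/3 = 264.
From row 2, 264 − (94 + 88) gives (2,3) = 82.
Column 2: 76 + 88 + ? = 264, so (3,2) = 100.
Column 3: 82 + 85 + ? = 264, so (1,3) = 97.
Main diagonal needs 264; the known cells sum to 173, so (1,1) = 91.
Anti-diagonal needs 264; the known cells sum to 185, so (3,1) = 79.

91 76 97 / 94 88 82 / 79 100 85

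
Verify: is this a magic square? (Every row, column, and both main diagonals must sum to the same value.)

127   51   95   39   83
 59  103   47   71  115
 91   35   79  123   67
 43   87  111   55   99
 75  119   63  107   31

Yes

Row 1: 127 + 51 + 95 + 39 + 83 = 395.
Row 2: 59 + 103 + 47 + 71 + 115 = 395.
Row 3: 91 + 35 + 79 + 123 + 67 = 395.
Row 4: 43 + 87 + 111 + 55 + 99 = 395.
Row 5: 75 + 119 + 63 + 107 + 31 = 395.
Column 1: 127 + 59 + 91 + 43 + 75 = 395.
Column 2: 51 + 103 + 35 + 87 + 119 = 395.
Column 3: 95 + 47 + 79 + 111 + 63 = 395.
Column 4: 39 + 71 + 123 + 55 + 107 = 395.
Column 5: 83 + 115 + 67 + 99 + 31 = 395.
Main diagonal: 127 + 103 + 79 + 55 + 31 = 395.
Anti-diagonal: 83 + 71 + 79 + 87 + 75 = 395.
All lines sum to 395.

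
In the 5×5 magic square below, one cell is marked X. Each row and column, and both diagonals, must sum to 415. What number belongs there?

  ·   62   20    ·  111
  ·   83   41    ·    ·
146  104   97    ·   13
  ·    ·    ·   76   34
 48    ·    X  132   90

139

Row 3: 146 + 104 + 97 + 13 + ? = 415, so (3,4) = 55.
Using column 5: 111 + 13 + 34 + 90 + ? → (2,5) = 415 − 248 = 167.
Main diagonal needs 415; the known cells sum to 346, so (1,1) = 69.
The remaining cell in row 1 is (1,4) = 415 − 262 = 153.
From column 4, 415 − (153 + 55 + 76 + 132) gives (2,4) = -1.
Anti-diagonal: 111 + (-1) + 97 + 48 + ? = 415, so (4,2) = 160.
Row 2: 83 + 41 + (-1) + 167 + ? = 415, so (2,1) = 125.
Column 1 must total 415; the given cells sum to 388, so (4,1) = 27.
Using column 2: 62 + 83 + 104 + 160 + ? → (5,2) = 415 − 409 = 6.
Row 4 needs 415; the known cells sum to 297, so (4,3) = 118.
From row 5, 415 − (48 + 6 + 132 + 90) gives (5,3) = 139.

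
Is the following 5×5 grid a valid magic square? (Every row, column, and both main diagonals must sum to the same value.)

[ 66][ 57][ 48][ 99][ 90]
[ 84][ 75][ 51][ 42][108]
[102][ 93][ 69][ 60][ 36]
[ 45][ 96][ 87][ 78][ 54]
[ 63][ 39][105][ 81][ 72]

Yes

Row 1: 66 + 57 + 48 + 99 + 90 = 360.
Row 2: 84 + 75 + 51 + 42 + 108 = 360.
Row 3: 102 + 93 + 69 + 60 + 36 = 360.
Row 4: 45 + 96 + 87 + 78 + 54 = 360.
Row 5: 63 + 39 + 105 + 81 + 72 = 360.
Column 1: 66 + 84 + 102 + 45 + 63 = 360.
Column 2: 57 + 75 + 93 + 96 + 39 = 360.
Column 3: 48 + 51 + 69 + 87 + 105 = 360.
Column 4: 99 + 42 + 60 + 78 + 81 = 360.
Column 5: 90 + 108 + 36 + 54 + 72 = 360.
Main diagonal: 66 + 75 + 69 + 78 + 72 = 360.
Anti-diagonal: 90 + 42 + 69 + 96 + 63 = 360.
All lines sum to 360.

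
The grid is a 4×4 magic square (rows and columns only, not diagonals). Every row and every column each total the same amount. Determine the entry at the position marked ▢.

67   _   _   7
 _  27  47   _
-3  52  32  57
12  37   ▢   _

17

Row 3 is complete and sums to 138; that is the magic constant.
Column 1 needs 138; the known cells sum to 76, so (2,1) = 62.
The remaining cell in column 2 is (1,2) = 138 − 116 = 22.
Row 1: 67 + 22 + 7 + ? = 138, so (1,3) = 42.
Using row 2: 62 + 27 + 47 + ? → (2,4) = 138 − 136 = 2.
Column 3 needs 138; the known cells sum to 121, so (4,3) = 17.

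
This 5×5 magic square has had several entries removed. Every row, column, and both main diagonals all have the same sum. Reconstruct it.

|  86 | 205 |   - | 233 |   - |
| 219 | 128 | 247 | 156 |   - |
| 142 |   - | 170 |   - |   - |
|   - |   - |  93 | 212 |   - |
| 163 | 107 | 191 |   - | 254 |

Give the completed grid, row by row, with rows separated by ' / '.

86 205 149 233 177 / 219 128 247 156 100 / 142 226 170 114 198 / 240 184 93 212 121 / 163 107 191 135 254

Main diagonal is already complete: 86 + 128 + 170 + 212 + 254 = 850, so that is the magic constant.
From row 2, 850 − (219 + 128 + 247 + 156) gives (2,5) = 100.
Using row 5: 163 + 107 + 191 + 254 + ? → (5,4) = 850 − 715 = 135.
Using column 1: 86 + 219 + 142 + 163 + ? → (4,1) = 850 − 610 = 240.
From column 3, 850 − (247 + 170 + 93 + 191) gives (1,3) = 149.
Column 4 must total 850; the given cells sum to 736, so (3,4) = 114.
Row 1 must total 850; the given cells sum to 673, so (1,5) = 177.
Anti-diagonal must total 850; the given cells sum to 666, so (4,2) = 184.
The remaining cell in row 4 is (4,5) = 850 − 729 = 121.
From column 2, 850 − (205 + 128 + 184 + 107) gives (3,2) = 226.
The remaining cell in column 5 is (3,5) = 850 − 652 = 198.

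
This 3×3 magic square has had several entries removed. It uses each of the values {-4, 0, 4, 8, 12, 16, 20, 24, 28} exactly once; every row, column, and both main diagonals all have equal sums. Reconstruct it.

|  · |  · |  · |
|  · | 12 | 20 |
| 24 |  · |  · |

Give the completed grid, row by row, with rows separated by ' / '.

8 28 0 / 4 12 20 / 24 -4 16

The 9 entries sum to 108, so each line sums to 108/3 = 36.
Row 2: 12 + 20 + ? = 36, so (2,1) = 4.
Column 1 must total 36; the given cells sum to 28, so (1,1) = 8.
Using main diagonal: 8 + 12 + ? → (3,3) = 36 − 20 = 16.
Anti-diagonal needs 36; the known cells sum to 36, so (1,3) = 0.
Row 1: 8 + 0 + ? = 36, so (1,2) = 28.
The remaining cell in row 3 is (3,2) = 36 − 40 = -4.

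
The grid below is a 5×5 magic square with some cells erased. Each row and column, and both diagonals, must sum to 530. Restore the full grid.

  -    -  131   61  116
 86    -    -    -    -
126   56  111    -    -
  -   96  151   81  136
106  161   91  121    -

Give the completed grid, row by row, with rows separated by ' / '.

146 76 131 61 116 / 86 141 46 101 156 / 126 56 111 166 71 / 66 96 151 81 136 / 106 161 91 121 51

From row 4, 530 − (96 + 151 + 81 + 136) gives (4,1) = 66.
Row 5 must total 530; the given cells sum to 479, so (5,5) = 51.
Column 1: 86 + 126 + 66 + 106 + ? = 530, so (1,1) = 146.
From column 3, 530 − (131 + 111 + 151 + 91) gives (2,3) = 46.
Main diagonal: 146 + 111 + 81 + 51 + ? = 530, so (2,2) = 141.
Using anti-diagonal: 116 + 111 + 96 + 106 + ? → (2,4) = 530 − 429 = 101.
From row 1, 530 − (146 + 131 + 61 + 116) gives (1,2) = 76.
Using row 2: 86 + 141 + 46 + 101 + ? → (2,5) = 530 − 374 = 156.
Using column 4: 61 + 101 + 81 + 121 + ? → (3,4) = 530 − 364 = 166.
From column 5, 530 − (116 + 156 + 136 + 51) gives (3,5) = 71.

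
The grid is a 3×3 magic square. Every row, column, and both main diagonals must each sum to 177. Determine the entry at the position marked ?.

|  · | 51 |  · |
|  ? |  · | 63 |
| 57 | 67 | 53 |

55

Column 2 needs 177; the known cells sum to 118, so (2,2) = 59.
Column 3: 63 + 53 + ? = 177, so (1,3) = 61.
Main diagonal must total 177; the given cells sum to 112, so (1,1) = 65.
Row 2 must total 177; the given cells sum to 122, so (2,1) = 55.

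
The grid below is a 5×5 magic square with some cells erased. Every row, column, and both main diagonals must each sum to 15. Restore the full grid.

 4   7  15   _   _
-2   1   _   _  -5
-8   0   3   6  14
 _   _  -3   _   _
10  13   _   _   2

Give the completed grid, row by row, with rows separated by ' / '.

Column 1: 4 + (-2) + (-8) + 10 + ? = 15, so (4,1) = 11.
Using column 2: 7 + 1 + 0 + 13 + ? → (4,2) = 15 − 21 = -6.
The remaining cell in main diagonal is (4,4) = 15 − 10 = 5.
Using row 4: 11 + (-6) + (-3) + 5 + ? → (4,5) = 15 − 7 = 8.
Column 5: -5 + 14 + 8 + 2 + ? = 15, so (1,5) = -4.
Anti-diagonal needs 15; the known cells sum to 3, so (2,4) = 12.
From row 1, 15 − (4 + 7 + 15 + (-4)) gives (1,4) = -7.
Using row 2: -2 + 1 + 12 + (-5) + ? → (2,3) = 15 − 6 = 9.
The remaining cell in column 3 is (5,3) = 15 − 24 = -9.
The remaining cell in column 4 is (5,4) = 15 − 16 = -1.

4 7 15 -7 -4 / -2 1 9 12 -5 / -8 0 3 6 14 / 11 -6 -3 5 8 / 10 13 -9 -1 2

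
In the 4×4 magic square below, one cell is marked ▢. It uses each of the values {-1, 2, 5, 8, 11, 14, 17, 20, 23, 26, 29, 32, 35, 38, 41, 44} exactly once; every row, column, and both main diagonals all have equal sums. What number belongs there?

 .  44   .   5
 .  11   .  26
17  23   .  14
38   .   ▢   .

-1

The 16 entries sum to 344, so each line sums to 344/4 = 86.
Using row 3: 17 + 23 + 14 + ? → (3,3) = 86 − 54 = 32.
Column 2: 44 + 11 + 23 + ? = 86, so (4,2) = 8.
Column 4: 5 + 26 + 14 + ? = 86, so (4,4) = 41.
Main diagonal: 11 + 32 + 41 + ? = 86, so (1,1) = 2.
Anti-diagonal: 5 + 23 + 38 + ? = 86, so (2,3) = 20.
Row 1: 2 + 44 + 5 + ? = 86, so (1,3) = 35.
Using row 2: 11 + 20 + 26 + ? → (2,1) = 86 − 57 = 29.
Using row 4: 38 + 8 + 41 + ? → (4,3) = 86 − 87 = -1.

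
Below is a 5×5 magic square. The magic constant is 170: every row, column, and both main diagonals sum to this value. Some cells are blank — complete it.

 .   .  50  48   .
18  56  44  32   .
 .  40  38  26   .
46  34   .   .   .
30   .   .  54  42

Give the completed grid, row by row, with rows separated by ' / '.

Row 2 must total 170; the given cells sum to 150, so (2,5) = 20.
Column 4: 48 + 32 + 26 + 54 + ? = 170, so (4,4) = 10.
Main diagonal needs 170; the known cells sum to 146, so (1,1) = 24.
From anti-diagonal, 170 − (32 + 38 + 34 + 30) gives (1,5) = 36.
From row 1, 170 − (24 + 50 + 48 + 36) gives (1,2) = 12.
From column 1, 170 − (24 + 18 + 46 + 30) gives (3,1) = 52.
Column 2: 12 + 56 + 40 + 34 + ? = 170, so (5,2) = 28.
Row 3: 52 + 40 + 38 + 26 + ? = 170, so (3,5) = 14.
Row 5 must total 170; the given cells sum to 154, so (5,3) = 16.
Using column 3: 50 + 44 + 38 + 16 + ? → (4,3) = 170 − 148 = 22.
Column 5 needs 170; the known cells sum to 112, so (4,5) = 58.

24 12 50 48 36 / 18 56 44 32 20 / 52 40 38 26 14 / 46 34 22 10 58 / 30 28 16 54 42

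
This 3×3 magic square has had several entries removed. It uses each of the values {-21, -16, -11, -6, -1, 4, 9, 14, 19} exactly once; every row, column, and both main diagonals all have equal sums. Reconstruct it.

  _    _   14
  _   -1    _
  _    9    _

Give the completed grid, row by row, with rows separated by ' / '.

The 9 entries sum to -9, so each line sums to -9/3 = -3.
Column 2: -1 + 9 + ? = -3, so (1,2) = -11.
Anti-diagonal must total -3; the given cells sum to 13, so (3,1) = -16.
Using row 1: -11 + 14 + ? → (1,1) = -3 − 3 = -6.
The remaining cell in row 3 is (3,3) = -3 − (-7) = 4.
Column 1: -6 + (-16) + ? = -3, so (2,1) = 19.
From column 3, -3 − (14 + 4) gives (2,3) = -21.

-6 -11 14 / 19 -1 -21 / -16 9 4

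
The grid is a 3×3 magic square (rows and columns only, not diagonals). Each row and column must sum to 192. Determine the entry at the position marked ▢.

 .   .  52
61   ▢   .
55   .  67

Using row 3: 55 + 67 + ? → (3,2) = 192 − 122 = 70.
Column 1 must total 192; the given cells sum to 116, so (1,1) = 76.
The remaining cell in column 3 is (2,3) = 192 − 119 = 73.
Row 1 needs 192; the known cells sum to 128, so (1,2) = 64.
From row 2, 192 − (61 + 73) gives (2,2) = 58.

58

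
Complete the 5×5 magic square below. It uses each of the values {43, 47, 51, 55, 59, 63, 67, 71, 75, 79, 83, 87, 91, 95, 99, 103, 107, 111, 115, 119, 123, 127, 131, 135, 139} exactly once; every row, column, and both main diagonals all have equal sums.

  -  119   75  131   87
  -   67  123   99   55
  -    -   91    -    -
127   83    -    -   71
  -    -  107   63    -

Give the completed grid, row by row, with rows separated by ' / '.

The 25 entries sum to 2275, so each line sums to 2275/5 = 455.
Using row 1: 119 + 75 + 131 + 87 + ? → (1,1) = 455 − 412 = 43.
Row 2: 67 + 123 + 99 + 55 + ? = 455, so (2,1) = 111.
Column 3 must total 455; the given cells sum to 396, so (4,3) = 59.
Anti-diagonal: 87 + 99 + 91 + 83 + ? = 455, so (5,1) = 95.
The remaining cell in row 4 is (4,4) = 455 − 340 = 115.
Column 1 must total 455; the given cells sum to 376, so (3,1) = 79.
Using column 4: 131 + 99 + 115 + 63 + ? → (3,4) = 455 − 408 = 47.
Using main diagonal: 43 + 67 + 91 + 115 + ? → (5,5) = 455 − 316 = 139.
From row 5, 455 − (95 + 107 + 63 + 139) gives (5,2) = 51.
Column 2: 119 + 67 + 83 + 51 + ? = 455, so (3,2) = 135.
The remaining cell in column 5 is (3,5) = 455 − 352 = 103.

43 119 75 131 87 / 111 67 123 99 55 / 79 135 91 47 103 / 127 83 59 115 71 / 95 51 107 63 139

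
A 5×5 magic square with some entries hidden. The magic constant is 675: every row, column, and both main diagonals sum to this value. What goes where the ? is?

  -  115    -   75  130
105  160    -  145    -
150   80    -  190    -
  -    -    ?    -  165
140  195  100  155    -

180

Row 5 must total 675; the given cells sum to 590, so (5,5) = 85.
Column 2: 115 + 160 + 80 + 195 + ? = 675, so (4,2) = 125.
Column 4 needs 675; the known cells sum to 565, so (4,4) = 110.
The remaining cell in anti-diagonal is (3,3) = 675 − 540 = 135.
Row 3 needs 675; the known cells sum to 555, so (3,5) = 120.
Column 5 needs 675; the known cells sum to 500, so (2,5) = 175.
The remaining cell in main diagonal is (1,1) = 675 − 490 = 185.
From row 1, 675 − (185 + 115 + 75 + 130) gives (1,3) = 170.
From row 2, 675 − (105 + 160 + 145 + 175) gives (2,3) = 90.
Column 1 must total 675; the given cells sum to 580, so (4,1) = 95.
Column 3 needs 675; the known cells sum to 495, so (4,3) = 180.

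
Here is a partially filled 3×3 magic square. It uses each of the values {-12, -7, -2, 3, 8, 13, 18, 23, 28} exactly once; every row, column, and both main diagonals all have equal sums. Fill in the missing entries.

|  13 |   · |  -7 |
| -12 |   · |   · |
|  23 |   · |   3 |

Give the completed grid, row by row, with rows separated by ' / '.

13 18 -7 / -12 8 28 / 23 -2 3

The 9 entries sum to 72, so each line sums to 72/3 = 24.
Row 1 must total 24; the given cells sum to 6, so (1,2) = 18.
The remaining cell in row 3 is (3,2) = 24 − 26 = -2.
From column 2, 24 − (18 + (-2)) gives (2,2) = 8.
Column 3: -7 + 3 + ? = 24, so (2,3) = 28.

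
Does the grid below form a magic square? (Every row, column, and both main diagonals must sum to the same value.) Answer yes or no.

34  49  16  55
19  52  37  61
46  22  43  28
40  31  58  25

Row 1: 34 + 49 + 16 + 55 = 154.
Row 2: 19 + 52 + 37 + 61 = 169.
Row 3: 46 + 22 + 43 + 28 = 139.
Row 4: 40 + 31 + 58 + 25 = 154.
Column 1: 34 + 19 + 46 + 40 = 139.
Column 2: 49 + 52 + 22 + 31 = 154.
Column 3: 16 + 37 + 43 + 58 = 154.
Column 4: 55 + 61 + 28 + 25 = 169.
Main diagonal: 34 + 52 + 43 + 25 = 154.
Anti-diagonal: 55 + 37 + 22 + 40 = 154.

No — row 3 sums to 139 but anti-diagonal sums to 154.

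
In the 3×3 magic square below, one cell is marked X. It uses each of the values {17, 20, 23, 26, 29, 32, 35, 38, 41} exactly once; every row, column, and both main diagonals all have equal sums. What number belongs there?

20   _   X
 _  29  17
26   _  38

32

The 9 entries sum to 261, so each line sums to 261/3 = 87.
From row 2, 87 − (29 + 17) gives (2,1) = 41.
Using row 3: 26 + 38 + ? → (3,2) = 87 − 64 = 23.
From column 2, 87 − (29 + 23) gives (1,2) = 35.
From column 3, 87 − (17 + 38) gives (1,3) = 32.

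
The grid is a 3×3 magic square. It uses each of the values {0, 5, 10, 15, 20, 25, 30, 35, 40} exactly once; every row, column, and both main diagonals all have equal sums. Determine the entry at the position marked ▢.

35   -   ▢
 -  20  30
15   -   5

25

The 9 entries sum to 180, so each line sums to 180/3 = 60.
The remaining cell in row 2 is (2,1) = 60 − 50 = 10.
Row 3: 15 + 5 + ? = 60, so (3,2) = 40.
Column 2 must total 60; the given cells sum to 60, so (1,2) = 0.
The remaining cell in column 3 is (1,3) = 60 − 35 = 25.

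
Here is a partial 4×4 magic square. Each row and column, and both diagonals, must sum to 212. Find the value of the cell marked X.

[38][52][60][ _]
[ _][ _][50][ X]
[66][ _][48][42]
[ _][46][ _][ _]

From row 1, 212 − (38 + 52 + 60) gives (1,4) = 62.
The remaining cell in row 3 is (3,2) = 212 − 156 = 56.
Column 2 needs 212; the known cells sum to 154, so (2,2) = 58.
The remaining cell in column 3 is (4,3) = 212 − 158 = 54.
Main diagonal must total 212; the given cells sum to 144, so (4,4) = 68.
Using anti-diagonal: 62 + 50 + 56 + ? → (4,1) = 212 − 168 = 44.
Column 1: 38 + 66 + 44 + ? = 212, so (2,1) = 64.
Column 4 needs 212; the known cells sum to 172, so (2,4) = 40.

40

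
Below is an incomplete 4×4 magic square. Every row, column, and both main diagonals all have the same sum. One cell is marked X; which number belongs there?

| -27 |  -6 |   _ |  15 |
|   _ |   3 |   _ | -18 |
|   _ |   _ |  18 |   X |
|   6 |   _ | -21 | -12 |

Main diagonal is complete and sums to -18; that is the magic constant.
Row 1 must total -18; the given cells sum to -18, so (1,3) = 0.
Row 4 needs -18; the known cells sum to -27, so (4,2) = 9.
The remaining cell in column 2 is (3,2) = -18 − 6 = -24.
The remaining cell in column 3 is (2,3) = -18 − (-3) = -15.
From column 4, -18 − (15 + (-18) + (-12)) gives (3,4) = -3.

-3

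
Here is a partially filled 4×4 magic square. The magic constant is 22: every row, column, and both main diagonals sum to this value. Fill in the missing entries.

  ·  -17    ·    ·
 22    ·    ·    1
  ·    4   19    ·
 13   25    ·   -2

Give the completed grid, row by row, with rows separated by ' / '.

The remaining cell in row 4 is (4,3) = 22 − 36 = -14.
The remaining cell in column 2 is (2,2) = 22 − 12 = 10.
Main diagonal needs 22; the known cells sum to 27, so (1,1) = -5.
Row 2: 22 + 10 + 1 + ? = 22, so (2,3) = -11.
Column 1: -5 + 22 + 13 + ? = 22, so (3,1) = -8.
Column 3: -11 + 19 + (-14) + ? = 22, so (1,3) = 28.
Using anti-diagonal: -11 + 4 + 13 + ? → (1,4) = 22 − 6 = 16.
Row 3: -8 + 4 + 19 + ? = 22, so (3,4) = 7.

-5 -17 28 16 / 22 10 -11 1 / -8 4 19 7 / 13 25 -14 -2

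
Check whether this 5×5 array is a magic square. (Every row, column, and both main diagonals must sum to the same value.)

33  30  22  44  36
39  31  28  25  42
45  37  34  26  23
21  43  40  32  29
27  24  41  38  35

Yes

Row 1: 33 + 30 + 22 + 44 + 36 = 165.
Row 2: 39 + 31 + 28 + 25 + 42 = 165.
Row 3: 45 + 37 + 34 + 26 + 23 = 165.
Row 4: 21 + 43 + 40 + 32 + 29 = 165.
Row 5: 27 + 24 + 41 + 38 + 35 = 165.
Column 1: 33 + 39 + 45 + 21 + 27 = 165.
Column 2: 30 + 31 + 37 + 43 + 24 = 165.
Column 3: 22 + 28 + 34 + 40 + 41 = 165.
Column 4: 44 + 25 + 26 + 32 + 38 = 165.
Column 5: 36 + 42 + 23 + 29 + 35 = 165.
Main diagonal: 33 + 31 + 34 + 32 + 35 = 165.
Anti-diagonal: 36 + 25 + 34 + 43 + 27 = 165.
All lines sum to 165.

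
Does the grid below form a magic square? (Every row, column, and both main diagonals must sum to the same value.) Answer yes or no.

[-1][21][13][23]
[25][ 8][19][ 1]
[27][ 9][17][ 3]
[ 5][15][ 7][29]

No — row 3 sums to 56 but column 2 sums to 53.

Row 1: -1 + 21 + 13 + 23 = 56.
Row 2: 25 + 8 + 19 + 1 = 53.
Row 3: 27 + 9 + 17 + 3 = 56.
Row 4: 5 + 15 + 7 + 29 = 56.
Column 1: -1 + 25 + 27 + 5 = 56.
Column 2: 21 + 8 + 9 + 15 = 53.
Column 3: 13 + 19 + 17 + 7 = 56.
Column 4: 23 + 1 + 3 + 29 = 56.
Main diagonal: -1 + 8 + 17 + 29 = 53.
Anti-diagonal: 23 + 19 + 9 + 5 = 56.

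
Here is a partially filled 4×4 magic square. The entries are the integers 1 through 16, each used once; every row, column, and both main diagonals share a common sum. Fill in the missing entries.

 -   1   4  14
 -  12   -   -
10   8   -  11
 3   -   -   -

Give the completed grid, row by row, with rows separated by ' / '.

15 1 4 14 / 6 12 9 7 / 10 8 5 11 / 3 13 16 2

The entries are 1 through 16, which sum to 136, so each line sums to 136/4 = 34.
Row 1: 1 + 4 + 14 + ? = 34, so (1,1) = 15.
Row 3: 10 + 8 + 11 + ? = 34, so (3,3) = 5.
Using column 1: 15 + 10 + 3 + ? → (2,1) = 34 − 28 = 6.
From column 2, 34 − (1 + 12 + 8) gives (4,2) = 13.
Main diagonal needs 34; the known cells sum to 32, so (4,4) = 2.
Anti-diagonal: 14 + 8 + 3 + ? = 34, so (2,3) = 9.
From row 2, 34 − (6 + 12 + 9) gives (2,4) = 7.
The remaining cell in row 4 is (4,3) = 34 − 18 = 16.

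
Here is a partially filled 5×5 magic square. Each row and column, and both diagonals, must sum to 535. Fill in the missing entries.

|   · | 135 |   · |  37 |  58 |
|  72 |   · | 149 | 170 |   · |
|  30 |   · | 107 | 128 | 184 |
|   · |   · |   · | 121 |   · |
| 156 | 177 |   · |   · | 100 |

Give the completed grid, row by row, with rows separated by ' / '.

Row 3 needs 535; the known cells sum to 449, so (3,2) = 86.
Column 4: 37 + 170 + 128 + 121 + ? = 535, so (5,4) = 79.
Anti-diagonal needs 535; the known cells sum to 491, so (4,2) = 44.
From row 5, 535 − (156 + 177 + 79 + 100) gives (5,3) = 23.
The remaining cell in column 2 is (2,2) = 535 − 442 = 93.
Main diagonal: 93 + 107 + 121 + 100 + ? = 535, so (1,1) = 114.
Row 1: 114 + 135 + 37 + 58 + ? = 535, so (1,3) = 191.
The remaining cell in row 2 is (2,5) = 535 − 484 = 51.
Column 1: 114 + 72 + 30 + 156 + ? = 535, so (4,1) = 163.
Column 3: 191 + 149 + 107 + 23 + ? = 535, so (4,3) = 65.
Using column 5: 58 + 51 + 184 + 100 + ? → (4,5) = 535 − 393 = 142.

114 135 191 37 58 / 72 93 149 170 51 / 30 86 107 128 184 / 163 44 65 121 142 / 156 177 23 79 100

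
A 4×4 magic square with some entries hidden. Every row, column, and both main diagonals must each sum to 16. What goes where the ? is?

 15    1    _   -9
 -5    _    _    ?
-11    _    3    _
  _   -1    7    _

19

Row 1 needs 16; the known cells sum to 7, so (1,3) = 9.
Column 1 needs 16; the known cells sum to -1, so (4,1) = 17.
Column 3 needs 16; the known cells sum to 19, so (2,3) = -3.
Anti-diagonal: -9 + (-3) + 17 + ? = 16, so (3,2) = 11.
From row 3, 16 − (-11 + 11 + 3) gives (3,4) = 13.
The remaining cell in row 4 is (4,4) = 16 − 23 = -7.
Using column 2: 1 + 11 + (-1) + ? → (2,2) = 16 − 11 = 5.
Column 4: -9 + 13 + (-7) + ? = 16, so (2,4) = 19.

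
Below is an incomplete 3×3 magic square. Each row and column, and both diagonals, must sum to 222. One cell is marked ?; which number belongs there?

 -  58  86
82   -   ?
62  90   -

66

Row 1: 58 + 86 + ? = 222, so (1,1) = 78.
From row 3, 222 − (62 + 90) gives (3,3) = 70.
Column 2 must total 222; the given cells sum to 148, so (2,2) = 74.
The remaining cell in column 3 is (2,3) = 222 − 156 = 66.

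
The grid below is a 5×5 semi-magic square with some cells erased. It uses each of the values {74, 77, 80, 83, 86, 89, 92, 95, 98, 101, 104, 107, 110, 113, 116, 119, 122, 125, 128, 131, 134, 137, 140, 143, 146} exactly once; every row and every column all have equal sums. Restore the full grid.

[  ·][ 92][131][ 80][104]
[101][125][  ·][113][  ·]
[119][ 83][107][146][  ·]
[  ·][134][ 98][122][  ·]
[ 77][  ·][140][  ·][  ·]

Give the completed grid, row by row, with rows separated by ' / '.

The 25 entries sum to 2750, so each line sums to 2750/5 = 550.
From row 1, 550 − (92 + 131 + 80 + 104) gives (1,1) = 143.
From row 3, 550 − (119 + 83 + 107 + 146) gives (3,5) = 95.
Column 1: 143 + 101 + 119 + 77 + ? = 550, so (4,1) = 110.
From column 2, 550 − (92 + 125 + 83 + 134) gives (5,2) = 116.
Column 3: 131 + 107 + 98 + 140 + ? = 550, so (2,3) = 74.
Column 4 must total 550; the given cells sum to 461, so (5,4) = 89.
Using row 2: 101 + 125 + 74 + 113 + ? → (2,5) = 550 − 413 = 137.
The remaining cell in row 4 is (4,5) = 550 − 464 = 86.
Row 5 needs 550; the known cells sum to 422, so (5,5) = 128.

143 92 131 80 104 / 101 125 74 113 137 / 119 83 107 146 95 / 110 134 98 122 86 / 77 116 140 89 128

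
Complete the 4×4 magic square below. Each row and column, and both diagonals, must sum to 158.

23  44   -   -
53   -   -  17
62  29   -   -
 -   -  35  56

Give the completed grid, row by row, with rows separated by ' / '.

23 44 32 59 / 53 38 50 17 / 62 29 41 26 / 20 47 35 56

Column 1: 23 + 53 + 62 + ? = 158, so (4,1) = 20.
The remaining cell in row 4 is (4,2) = 158 − 111 = 47.
Column 2 must total 158; the given cells sum to 120, so (2,2) = 38.
From main diagonal, 158 − (23 + 38 + 56) gives (3,3) = 41.
From row 2, 158 − (53 + 38 + 17) gives (2,3) = 50.
The remaining cell in row 3 is (3,4) = 158 − 132 = 26.
Column 3 must total 158; the given cells sum to 126, so (1,3) = 32.
The remaining cell in column 4 is (1,4) = 158 − 99 = 59.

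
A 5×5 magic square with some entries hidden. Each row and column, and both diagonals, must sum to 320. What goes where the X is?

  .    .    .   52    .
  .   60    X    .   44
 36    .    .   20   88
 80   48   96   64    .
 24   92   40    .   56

28

From row 4, 320 − (80 + 48 + 96 + 64) gives (4,5) = 32.
Row 5 must total 320; the given cells sum to 212, so (5,4) = 108.
The remaining cell in column 4 is (2,4) = 320 − 244 = 76.
Column 5: 44 + 88 + 32 + 56 + ? = 320, so (1,5) = 100.
Using anti-diagonal: 100 + 76 + 48 + 24 + ? → (3,3) = 320 − 248 = 72.
From row 3, 320 − (36 + 72 + 20 + 88) gives (3,2) = 104.
From column 2, 320 − (60 + 104 + 48 + 92) gives (1,2) = 16.
From main diagonal, 320 − (60 + 72 + 64 + 56) gives (1,1) = 68.
Row 1 needs 320; the known cells sum to 236, so (1,3) = 84.
Using column 1: 68 + 36 + 80 + 24 + ? → (2,1) = 320 − 208 = 112.
From column 3, 320 − (84 + 72 + 96 + 40) gives (2,3) = 28.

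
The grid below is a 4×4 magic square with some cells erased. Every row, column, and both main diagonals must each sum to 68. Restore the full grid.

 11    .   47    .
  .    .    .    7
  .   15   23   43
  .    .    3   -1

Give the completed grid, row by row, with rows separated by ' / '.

11 -9 47 19 / 31 35 -5 7 / -13 15 23 43 / 39 27 3 -1

Row 3 needs 68; the known cells sum to 81, so (3,1) = -13.
Using column 3: 47 + 23 + 3 + ? → (2,3) = 68 − 73 = -5.
Column 4 must total 68; the given cells sum to 49, so (1,4) = 19.
Main diagonal needs 68; the known cells sum to 33, so (2,2) = 35.
Anti-diagonal needs 68; the known cells sum to 29, so (4,1) = 39.
The remaining cell in row 1 is (1,2) = 68 − 77 = -9.
Using row 2: 35 + (-5) + 7 + ? → (2,1) = 68 − 37 = 31.
Row 4: 39 + 3 + (-1) + ? = 68, so (4,2) = 27.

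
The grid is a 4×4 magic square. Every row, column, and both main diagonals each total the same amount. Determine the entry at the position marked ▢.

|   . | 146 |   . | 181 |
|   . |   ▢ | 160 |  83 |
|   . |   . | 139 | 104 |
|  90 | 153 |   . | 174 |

Column 4 is complete and sums to 542; that is the magic constant.
Row 4 needs 542; the known cells sum to 417, so (4,3) = 125.
Column 3 must total 542; the given cells sum to 424, so (1,3) = 118.
Anti-diagonal needs 542; the known cells sum to 431, so (3,2) = 111.
Row 1 must total 542; the given cells sum to 445, so (1,1) = 97.
Using row 3: 111 + 139 + 104 + ? → (3,1) = 542 − 354 = 188.
The remaining cell in column 1 is (2,1) = 542 − 375 = 167.
Column 2: 146 + 111 + 153 + ? = 542, so (2,2) = 132.

132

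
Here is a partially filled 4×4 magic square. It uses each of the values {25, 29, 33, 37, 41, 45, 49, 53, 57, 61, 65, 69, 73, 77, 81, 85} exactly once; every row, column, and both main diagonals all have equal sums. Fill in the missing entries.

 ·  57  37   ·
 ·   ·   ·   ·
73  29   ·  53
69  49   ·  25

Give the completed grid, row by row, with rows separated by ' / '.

The 16 entries sum to 880, so each line sums to 880/4 = 220.
Using row 3: 73 + 29 + 53 + ? → (3,3) = 220 − 155 = 65.
The remaining cell in row 4 is (4,3) = 220 − 143 = 77.
Column 2 must total 220; the given cells sum to 135, so (2,2) = 85.
Column 3 needs 220; the known cells sum to 179, so (2,3) = 41.
From main diagonal, 220 − (85 + 65 + 25) gives (1,1) = 45.
Using anti-diagonal: 41 + 29 + 69 + ? → (1,4) = 220 − 139 = 81.
Using column 1: 45 + 73 + 69 + ? → (2,1) = 220 − 187 = 33.
Column 4 needs 220; the known cells sum to 159, so (2,4) = 61.

45 57 37 81 / 33 85 41 61 / 73 29 65 53 / 69 49 77 25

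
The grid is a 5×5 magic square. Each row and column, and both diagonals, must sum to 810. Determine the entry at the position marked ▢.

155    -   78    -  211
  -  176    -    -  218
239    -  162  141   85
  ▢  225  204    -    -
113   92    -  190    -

Row 3 must total 810; the given cells sum to 627, so (3,2) = 183.
Column 2 must total 810; the given cells sum to 676, so (1,2) = 134.
From anti-diagonal, 810 − (211 + 162 + 225 + 113) gives (2,4) = 99.
Using row 1: 155 + 134 + 78 + 211 + ? → (1,4) = 810 − 578 = 232.
Using column 4: 232 + 99 + 141 + 190 + ? → (4,4) = 810 − 662 = 148.
From main diagonal, 810 − (155 + 176 + 162 + 148) gives (5,5) = 169.
The remaining cell in row 5 is (5,3) = 810 − 564 = 246.
Column 3: 78 + 162 + 204 + 246 + ? = 810, so (2,3) = 120.
Column 5: 211 + 218 + 85 + 169 + ? = 810, so (4,5) = 127.
The remaining cell in row 2 is (2,1) = 810 − 613 = 197.
Row 4 needs 810; the known cells sum to 704, so (4,1) = 106.

106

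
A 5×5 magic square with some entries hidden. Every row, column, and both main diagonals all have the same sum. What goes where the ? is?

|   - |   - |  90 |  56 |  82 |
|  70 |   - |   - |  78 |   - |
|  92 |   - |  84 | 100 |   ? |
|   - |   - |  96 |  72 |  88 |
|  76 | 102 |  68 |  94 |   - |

66

Column 4 is complete and sums to 400; that is the magic constant.
Row 5 must total 400; the given cells sum to 340, so (5,5) = 60.
From column 3, 400 − (90 + 84 + 96 + 68) gives (2,3) = 62.
Anti-diagonal: 82 + 78 + 84 + 76 + ? = 400, so (4,2) = 80.
Row 4 needs 400; the known cells sum to 336, so (4,1) = 64.
Using column 1: 70 + 92 + 64 + 76 + ? → (1,1) = 400 − 302 = 98.
From main diagonal, 400 − (98 + 84 + 72 + 60) gives (2,2) = 86.
The remaining cell in row 1 is (1,2) = 400 − 326 = 74.
Row 2 needs 400; the known cells sum to 296, so (2,5) = 104.
Column 2 must total 400; the given cells sum to 342, so (3,2) = 58.
Column 5: 82 + 104 + 88 + 60 + ? = 400, so (3,5) = 66.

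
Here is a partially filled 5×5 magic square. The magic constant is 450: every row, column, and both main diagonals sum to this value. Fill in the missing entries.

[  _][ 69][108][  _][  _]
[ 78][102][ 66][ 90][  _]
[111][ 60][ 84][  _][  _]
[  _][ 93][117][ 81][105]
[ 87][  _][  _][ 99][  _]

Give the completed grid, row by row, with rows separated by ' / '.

120 69 108 57 96 / 78 102 66 90 114 / 111 60 84 123 72 / 54 93 117 81 105 / 87 126 75 99 63

From row 2, 450 − (78 + 102 + 66 + 90) gives (2,5) = 114.
Row 4 must total 450; the given cells sum to 396, so (4,1) = 54.
Using column 1: 78 + 111 + 54 + 87 + ? → (1,1) = 450 − 330 = 120.
Column 2 must total 450; the given cells sum to 324, so (5,2) = 126.
Column 3 needs 450; the known cells sum to 375, so (5,3) = 75.
Main diagonal: 120 + 102 + 84 + 81 + ? = 450, so (5,5) = 63.
Anti-diagonal: 90 + 84 + 93 + 87 + ? = 450, so (1,5) = 96.
From row 1, 450 − (120 + 69 + 108 + 96) gives (1,4) = 57.
Column 4: 57 + 90 + 81 + 99 + ? = 450, so (3,4) = 123.
The remaining cell in column 5 is (3,5) = 450 − 378 = 72.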